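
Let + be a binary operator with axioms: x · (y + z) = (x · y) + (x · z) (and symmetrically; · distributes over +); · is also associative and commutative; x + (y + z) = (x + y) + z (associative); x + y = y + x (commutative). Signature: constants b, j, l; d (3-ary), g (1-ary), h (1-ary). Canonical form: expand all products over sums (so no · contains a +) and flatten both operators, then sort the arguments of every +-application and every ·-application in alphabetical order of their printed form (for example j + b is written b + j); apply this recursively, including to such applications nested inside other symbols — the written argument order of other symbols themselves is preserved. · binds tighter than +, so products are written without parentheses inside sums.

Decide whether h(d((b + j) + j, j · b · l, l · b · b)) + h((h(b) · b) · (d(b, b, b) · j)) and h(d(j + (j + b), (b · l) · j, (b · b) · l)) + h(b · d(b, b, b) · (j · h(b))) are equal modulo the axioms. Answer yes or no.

Left:  h(d((b + j) + j, j · b · l, l · b · b)) + h((h(b) · b) · (d(b, b, b) · j))
  Flatten:  h(d(b + j + j, b · j · l, b · b · l)) + h(b · d(b, b, b) · h(b) · j)
  Sort arguments:  h(b · d(b, b, b) · h(b) · j) + h(d(b + j + j, b · j · l, b · b · l))
Right:  h(d(j + (j + b), (b · l) · j, (b · b) · l)) + h(b · d(b, b, b) · (j · h(b)))
  Merge nested applications:  h(d(b + j + j, b · j · l, b · b · l)) + h(b · d(b, b, b) · h(b) · j)
  Order the arguments:  h(b · d(b, b, b) · h(b) · j) + h(d(b + j + j, b · j · l, b · b · l))

Answer: yes — both canonical forms are h(b · d(b, b, b) · h(b) · j) + h(d(b + j + j, b · j · l, b · b · l))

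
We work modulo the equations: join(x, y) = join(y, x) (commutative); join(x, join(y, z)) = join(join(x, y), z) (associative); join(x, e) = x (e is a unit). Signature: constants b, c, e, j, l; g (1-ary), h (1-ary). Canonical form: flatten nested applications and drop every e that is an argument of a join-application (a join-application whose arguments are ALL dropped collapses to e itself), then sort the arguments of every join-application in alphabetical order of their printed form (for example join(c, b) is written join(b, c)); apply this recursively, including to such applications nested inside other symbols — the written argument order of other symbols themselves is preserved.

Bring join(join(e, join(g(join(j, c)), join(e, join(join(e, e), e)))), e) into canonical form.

Merge nested applications:  join(e, g(join(j, c)), e, e, e, e, e)
Simplify inside:  g(join(j, c))  →  g(join(c, j))
Units out:  drop e (×6)
Order the arguments:  g(join(c, j))

Answer: g(join(c, j))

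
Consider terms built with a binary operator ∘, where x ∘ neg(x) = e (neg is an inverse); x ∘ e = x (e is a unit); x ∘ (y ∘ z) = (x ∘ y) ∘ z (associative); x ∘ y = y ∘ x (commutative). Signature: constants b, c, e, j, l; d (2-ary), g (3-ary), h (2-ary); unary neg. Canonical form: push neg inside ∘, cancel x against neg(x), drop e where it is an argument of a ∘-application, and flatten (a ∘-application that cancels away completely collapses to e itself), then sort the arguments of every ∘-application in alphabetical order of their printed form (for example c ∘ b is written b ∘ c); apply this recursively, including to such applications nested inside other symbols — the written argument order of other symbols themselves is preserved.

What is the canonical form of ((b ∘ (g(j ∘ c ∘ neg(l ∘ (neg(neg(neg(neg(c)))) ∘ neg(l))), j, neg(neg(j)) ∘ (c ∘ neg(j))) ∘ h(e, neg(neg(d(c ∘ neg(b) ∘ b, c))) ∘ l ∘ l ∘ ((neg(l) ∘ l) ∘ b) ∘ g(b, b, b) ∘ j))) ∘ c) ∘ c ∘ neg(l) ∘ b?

Push neg inside:  distribute neg over ∘ and collapse double neg
Collect terms:  b ∘ b ∘ g(j, j, c) ∘ h(e, b ∘ d(c, c) ∘ g(b, b, b) ∘ j ∘ l ∘ l) ∘ c ∘ c ∘ neg(l)
Sort arguments:  b ∘ b ∘ c ∘ c ∘ g(j, j, c) ∘ h(e, b ∘ d(c, c) ∘ g(b, b, b) ∘ j ∘ l ∘ l) ∘ neg(l)

Answer: b ∘ b ∘ c ∘ c ∘ g(j, j, c) ∘ h(e, b ∘ d(c, c) ∘ g(b, b, b) ∘ j ∘ l ∘ l) ∘ neg(l)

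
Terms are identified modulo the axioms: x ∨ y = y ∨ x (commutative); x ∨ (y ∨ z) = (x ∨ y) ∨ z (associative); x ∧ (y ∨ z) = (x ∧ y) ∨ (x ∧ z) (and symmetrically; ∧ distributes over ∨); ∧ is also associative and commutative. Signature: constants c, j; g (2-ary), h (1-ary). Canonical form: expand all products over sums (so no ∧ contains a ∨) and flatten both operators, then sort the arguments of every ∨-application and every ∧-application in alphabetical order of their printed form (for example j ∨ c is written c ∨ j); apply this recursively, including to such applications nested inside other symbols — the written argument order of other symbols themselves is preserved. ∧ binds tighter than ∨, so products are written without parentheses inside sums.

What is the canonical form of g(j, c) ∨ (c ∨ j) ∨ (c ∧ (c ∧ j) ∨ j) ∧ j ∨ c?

Distribute:  g(j, c) ∨ c ∨ j ∨ c ∧ c ∧ j ∧ j ∨ j ∧ j ∨ c
Sort arguments:  c ∨ c ∨ c ∧ c ∧ j ∧ j ∨ g(j, c) ∨ j ∨ j ∧ j

Answer: c ∨ c ∨ c ∧ c ∧ j ∧ j ∨ g(j, c) ∨ j ∨ j ∧ j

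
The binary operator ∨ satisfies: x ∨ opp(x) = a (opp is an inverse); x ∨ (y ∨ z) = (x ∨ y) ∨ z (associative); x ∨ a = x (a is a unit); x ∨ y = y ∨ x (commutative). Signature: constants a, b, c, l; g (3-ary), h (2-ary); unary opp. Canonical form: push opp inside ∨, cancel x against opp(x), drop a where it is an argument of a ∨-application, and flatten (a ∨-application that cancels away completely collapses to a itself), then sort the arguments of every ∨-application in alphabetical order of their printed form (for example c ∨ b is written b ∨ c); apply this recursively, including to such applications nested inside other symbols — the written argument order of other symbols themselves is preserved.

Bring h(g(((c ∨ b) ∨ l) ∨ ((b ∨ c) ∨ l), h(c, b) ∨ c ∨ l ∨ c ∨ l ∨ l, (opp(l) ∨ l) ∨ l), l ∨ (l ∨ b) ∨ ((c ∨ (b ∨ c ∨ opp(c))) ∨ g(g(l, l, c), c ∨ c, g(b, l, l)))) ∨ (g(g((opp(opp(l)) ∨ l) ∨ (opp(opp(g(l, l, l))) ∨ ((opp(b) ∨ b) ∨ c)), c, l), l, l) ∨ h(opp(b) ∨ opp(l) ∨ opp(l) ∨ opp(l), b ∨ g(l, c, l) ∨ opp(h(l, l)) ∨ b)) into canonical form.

Answer: g(g(c ∨ g(l, l, l) ∨ l ∨ l, c, l), l, l) ∨ h(g(b ∨ b ∨ c ∨ c ∨ l ∨ l, c ∨ c ∨ h(c, b) ∨ l ∨ l ∨ l, l), b ∨ b ∨ c ∨ g(g(l, l, c), c ∨ c, g(b, l, l)) ∨ l ∨ l) ∨ h(opp(b) ∨ opp(l) ∨ opp(l) ∨ opp(l), b ∨ b ∨ g(l, c, l) ∨ opp(h(l, l)))

Derivation:
Push opp inside:  distribute opp over ∨ and collapse double opp
Collect:  h(g(b ∨ b ∨ c ∨ c ∨ l ∨ l, c ∨ c ∨ h(c, b) ∨ l ∨ l ∨ l, l), b ∨ b ∨ c ∨ g(g(l, l, c), c ∨ c, g(b, l, l)) ∨ l ∨ l) ∨ g(g(c ∨ g(l, l, l) ∨ l ∨ l, c, l), l, l) ∨ h(opp(b) ∨ opp(l) ∨ opp(l) ∨ opp(l), b ∨ b ∨ g(l, c, l) ∨ opp(h(l, l)))
Sort:  g(g(c ∨ g(l, l, l) ∨ l ∨ l, c, l), l, l) ∨ h(g(b ∨ b ∨ c ∨ c ∨ l ∨ l, c ∨ c ∨ h(c, b) ∨ l ∨ l ∨ l, l), b ∨ b ∨ c ∨ g(g(l, l, c), c ∨ c, g(b, l, l)) ∨ l ∨ l) ∨ h(opp(b) ∨ opp(l) ∨ opp(l) ∨ opp(l), b ∨ b ∨ g(l, c, l) ∨ opp(h(l, l)))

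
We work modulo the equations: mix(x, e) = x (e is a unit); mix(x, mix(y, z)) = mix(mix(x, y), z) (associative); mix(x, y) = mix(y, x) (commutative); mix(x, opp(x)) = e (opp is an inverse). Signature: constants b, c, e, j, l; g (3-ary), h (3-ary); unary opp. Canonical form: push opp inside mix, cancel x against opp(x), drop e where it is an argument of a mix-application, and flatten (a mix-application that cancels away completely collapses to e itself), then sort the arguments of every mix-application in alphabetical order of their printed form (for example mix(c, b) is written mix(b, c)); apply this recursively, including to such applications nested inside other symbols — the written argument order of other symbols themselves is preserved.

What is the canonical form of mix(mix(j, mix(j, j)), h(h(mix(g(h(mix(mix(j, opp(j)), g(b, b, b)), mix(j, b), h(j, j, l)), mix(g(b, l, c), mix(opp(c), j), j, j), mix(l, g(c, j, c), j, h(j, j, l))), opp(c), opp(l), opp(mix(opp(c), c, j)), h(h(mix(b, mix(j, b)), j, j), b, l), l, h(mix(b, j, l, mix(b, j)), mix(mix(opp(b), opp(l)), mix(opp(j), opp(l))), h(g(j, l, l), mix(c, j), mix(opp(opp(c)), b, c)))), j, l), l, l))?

Answer: mix(h(h(mix(g(h(g(b, b, b), mix(b, j), h(j, j, l)), mix(g(b, l, c), j, j, j, opp(c)), mix(g(c, j, c), h(j, j, l), j, l)), h(h(mix(b, b, j), j, j), b, l), h(mix(b, b, j, j, l), mix(opp(b), opp(j), opp(l), opp(l)), h(g(j, l, l), mix(c, j), mix(b, c, c))), opp(c), opp(j)), j, l), l, l), j, j, j)

Derivation:
Push opp inside:  distribute opp over mix and collapse double opp
Collect terms:  mix(j, j, j, h(h(mix(g(h(g(b, b, b), mix(b, j), h(j, j, l)), mix(g(b, l, c), j, j, j, opp(c)), mix(g(c, j, c), h(j, j, l), j, l)), h(h(mix(b, b, j), j, j), b, l), h(mix(b, b, j, j, l), mix(opp(b), opp(j), opp(l), opp(l)), h(g(j, l, l), mix(c, j), mix(b, c, c))), opp(c), opp(j)), j, l), l, l))
Sort:  mix(h(h(mix(g(h(g(b, b, b), mix(b, j), h(j, j, l)), mix(g(b, l, c), j, j, j, opp(c)), mix(g(c, j, c), h(j, j, l), j, l)), h(h(mix(b, b, j), j, j), b, l), h(mix(b, b, j, j, l), mix(opp(b), opp(j), opp(l), opp(l)), h(g(j, l, l), mix(c, j), mix(b, c, c))), opp(c), opp(j)), j, l), l, l), j, j, j)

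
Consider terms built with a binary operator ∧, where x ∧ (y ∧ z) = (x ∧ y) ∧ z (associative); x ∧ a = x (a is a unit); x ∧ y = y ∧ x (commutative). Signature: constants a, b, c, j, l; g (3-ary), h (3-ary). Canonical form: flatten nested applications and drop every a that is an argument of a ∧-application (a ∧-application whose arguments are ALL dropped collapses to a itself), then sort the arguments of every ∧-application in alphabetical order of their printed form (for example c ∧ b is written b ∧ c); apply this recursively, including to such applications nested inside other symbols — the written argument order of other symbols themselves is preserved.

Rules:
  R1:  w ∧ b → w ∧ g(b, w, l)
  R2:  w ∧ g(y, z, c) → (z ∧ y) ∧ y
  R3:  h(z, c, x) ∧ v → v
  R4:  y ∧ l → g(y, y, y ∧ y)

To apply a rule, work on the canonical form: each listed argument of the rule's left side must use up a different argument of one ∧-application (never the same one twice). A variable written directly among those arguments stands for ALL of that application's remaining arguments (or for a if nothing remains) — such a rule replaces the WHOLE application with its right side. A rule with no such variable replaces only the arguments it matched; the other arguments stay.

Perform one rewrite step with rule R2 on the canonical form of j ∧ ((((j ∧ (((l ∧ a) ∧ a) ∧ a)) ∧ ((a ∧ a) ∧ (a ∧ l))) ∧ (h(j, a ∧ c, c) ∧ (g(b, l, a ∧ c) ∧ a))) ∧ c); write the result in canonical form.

Answer: b ∧ b ∧ l

Derivation:
Canonical form:  c ∧ g(b, l, c) ∧ h(j, c, c) ∧ j ∧ j ∧ l ∧ l
Match R2:  consume g(b, l, c);  w := c ∧ h(j, c, c) ∧ j ∧ j ∧ l ∧ l, y := b, z := l
Every leftover argument binds to the variable; the entire application is replaced.
New term:  b ∧ b ∧ l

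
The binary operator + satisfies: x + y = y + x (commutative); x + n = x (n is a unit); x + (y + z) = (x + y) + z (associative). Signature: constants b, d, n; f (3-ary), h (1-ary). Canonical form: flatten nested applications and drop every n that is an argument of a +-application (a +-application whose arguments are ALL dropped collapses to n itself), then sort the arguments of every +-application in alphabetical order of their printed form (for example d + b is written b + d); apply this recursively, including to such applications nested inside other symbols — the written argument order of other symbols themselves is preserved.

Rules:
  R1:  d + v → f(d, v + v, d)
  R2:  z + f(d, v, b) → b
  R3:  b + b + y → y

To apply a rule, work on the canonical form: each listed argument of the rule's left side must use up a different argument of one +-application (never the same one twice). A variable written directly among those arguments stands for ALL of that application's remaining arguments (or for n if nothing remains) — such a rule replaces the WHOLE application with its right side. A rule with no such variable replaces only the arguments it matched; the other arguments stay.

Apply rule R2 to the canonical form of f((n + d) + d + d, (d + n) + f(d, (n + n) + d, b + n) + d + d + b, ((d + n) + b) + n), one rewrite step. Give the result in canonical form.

Answer: f(d + d + d, b, b + d)

Derivation:
Canonical form:  f(d + d + d, b + d + d + d + f(d, d, b), b + d)
Match R2:  consume f(d, d, b);  v := d, z := b + d + d + d
The variable takes the whole remainder — replace the entire application.
Giving:  f(d + d + d, b, b + d)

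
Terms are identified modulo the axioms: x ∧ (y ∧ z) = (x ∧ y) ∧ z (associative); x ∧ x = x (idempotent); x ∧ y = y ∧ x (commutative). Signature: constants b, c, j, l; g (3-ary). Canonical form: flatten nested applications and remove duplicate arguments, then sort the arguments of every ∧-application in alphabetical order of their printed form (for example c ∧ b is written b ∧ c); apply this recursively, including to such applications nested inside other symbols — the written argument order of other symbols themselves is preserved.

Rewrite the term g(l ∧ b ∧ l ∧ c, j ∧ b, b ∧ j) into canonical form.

Focus inside:  l ∧ b ∧ l ∧ c
Drop duplicates:  drop duplicate l
Sort arguments:  b ∧ c ∧ l
Reassemble:  g(b ∧ c ∧ l, b ∧ j, b ∧ j)

Answer: g(b ∧ c ∧ l, b ∧ j, b ∧ j)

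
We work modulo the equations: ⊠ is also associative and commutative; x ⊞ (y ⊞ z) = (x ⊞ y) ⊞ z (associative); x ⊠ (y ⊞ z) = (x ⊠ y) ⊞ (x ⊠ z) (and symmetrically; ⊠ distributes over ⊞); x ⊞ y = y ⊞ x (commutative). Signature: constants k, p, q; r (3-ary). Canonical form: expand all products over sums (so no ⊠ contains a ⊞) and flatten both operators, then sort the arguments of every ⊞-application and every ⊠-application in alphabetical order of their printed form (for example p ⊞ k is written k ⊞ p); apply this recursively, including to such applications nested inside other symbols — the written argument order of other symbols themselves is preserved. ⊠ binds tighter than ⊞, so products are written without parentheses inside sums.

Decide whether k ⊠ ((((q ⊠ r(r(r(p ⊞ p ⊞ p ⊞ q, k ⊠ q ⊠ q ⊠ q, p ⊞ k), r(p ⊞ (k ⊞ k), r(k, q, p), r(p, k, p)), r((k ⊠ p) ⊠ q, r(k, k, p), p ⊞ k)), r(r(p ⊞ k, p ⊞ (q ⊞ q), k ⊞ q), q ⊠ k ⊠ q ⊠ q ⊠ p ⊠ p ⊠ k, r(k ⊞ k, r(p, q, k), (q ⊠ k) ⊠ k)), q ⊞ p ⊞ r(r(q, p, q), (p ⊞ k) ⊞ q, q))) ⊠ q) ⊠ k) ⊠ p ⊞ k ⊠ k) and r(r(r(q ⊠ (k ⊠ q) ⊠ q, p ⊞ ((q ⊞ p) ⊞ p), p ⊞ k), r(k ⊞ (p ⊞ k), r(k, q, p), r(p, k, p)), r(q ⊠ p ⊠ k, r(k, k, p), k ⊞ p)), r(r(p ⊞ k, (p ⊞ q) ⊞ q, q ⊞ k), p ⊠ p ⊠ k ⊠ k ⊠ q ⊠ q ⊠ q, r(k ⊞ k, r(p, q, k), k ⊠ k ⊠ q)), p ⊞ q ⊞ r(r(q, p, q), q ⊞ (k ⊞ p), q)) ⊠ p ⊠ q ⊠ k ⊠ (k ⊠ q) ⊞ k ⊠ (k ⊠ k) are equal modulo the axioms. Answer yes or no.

Answer: no — k ⊠ k ⊠ k ⊞ k ⊠ k ⊠ p ⊠ q ⊠ q ⊠ r(r(r(p ⊞ p ⊞ p ⊞ q, k ⊠ q ⊠ q ⊠ q, k ⊞ p), r(k ⊞ k ⊞ p, r(k, q, p), r(p, k, p)), r(k ⊠ p ⊠ q, r(k, k, p), k ⊞ p)), r(r(k ⊞ p, p ⊞ q ⊞ q, k ⊞ q), k ⊠ k ⊠ p ⊠ p ⊠ q ⊠ q ⊠ q, r(k ⊞ k, r(p, q, k), k ⊠ k ⊠ q)), p ⊞ q ⊞ r(r(q, p, q), k ⊞ p ⊞ q, q)) vs k ⊠ k ⊠ k ⊞ k ⊠ k ⊠ p ⊠ q ⊠ q ⊠ r(r(r(k ⊠ q ⊠ q ⊠ q, p ⊞ p ⊞ p ⊞ q, k ⊞ p), r(k ⊞ k ⊞ p, r(k, q, p), r(p, k, p)), r(k ⊠ p ⊠ q, r(k, k, p), k ⊞ p)), r(r(k ⊞ p, p ⊞ q ⊞ q, k ⊞ q), k ⊠ k ⊠ p ⊠ p ⊠ q ⊠ q ⊠ q, r(k ⊞ k, r(p, q, k), k ⊠ k ⊠ q)), p ⊞ q ⊞ r(r(q, p, q), k ⊞ p ⊞ q, q))

Derivation:
Left:  k ⊠ ((((q ⊠ r(r(r(p ⊞ p ⊞ p ⊞ q, k ⊠ q ⊠ q ⊠ q, p ⊞ k), r(p ⊞ (k ⊞ k), r(k, q, p), r(p, k, p)), r((k ⊠ p) ⊠ q, r(k, k, p), p ⊞ k)), r(r(p ⊞ k, p ⊞ (q ⊞ q), k ⊞ q), q ⊠ k ⊠ q ⊠ q ⊠ p ⊠ p ⊠ k, r(k ⊞ k, r(p, q, k), (q ⊠ k) ⊠ k)), q ⊞ p ⊞ r(r(q, p, q), (p ⊞ k) ⊞ q, q))) ⊠ q) ⊠ k) ⊠ p ⊞ k ⊠ k)
  Expand:  k ⊠ k ⊠ p ⊠ q ⊠ q ⊠ r(r(r(p ⊞ p ⊞ p ⊞ q, k ⊠ q ⊠ q ⊠ q, k ⊞ p), r(k ⊞ k ⊞ p, r(k, q, p), r(p, k, p)), r(k ⊠ p ⊠ q, r(k, k, p), k ⊞ p)), r(r(k ⊞ p, p ⊞ q ⊞ q, k ⊞ q), k ⊠ k ⊠ p ⊠ p ⊠ q ⊠ q ⊠ q, r(k ⊞ k, r(p, q, k), k ⊠ k ⊠ q)), p ⊞ q ⊞ r(r(q, p, q), k ⊞ p ⊞ q, q)) ⊞ k ⊠ k ⊠ k
  Sort arguments:  k ⊠ k ⊠ k ⊞ k ⊠ k ⊠ p ⊠ q ⊠ q ⊠ r(r(r(p ⊞ p ⊞ p ⊞ q, k ⊠ q ⊠ q ⊠ q, k ⊞ p), r(k ⊞ k ⊞ p, r(k, q, p), r(p, k, p)), r(k ⊠ p ⊠ q, r(k, k, p), k ⊞ p)), r(r(k ⊞ p, p ⊞ q ⊞ q, k ⊞ q), k ⊠ k ⊠ p ⊠ p ⊠ q ⊠ q ⊠ q, r(k ⊞ k, r(p, q, k), k ⊠ k ⊠ q)), p ⊞ q ⊞ r(r(q, p, q), k ⊞ p ⊞ q, q))
Right:  r(r(r(q ⊠ (k ⊠ q) ⊠ q, p ⊞ ((q ⊞ p) ⊞ p), p ⊞ k), r(k ⊞ (p ⊞ k), r(k, q, p), r(p, k, p)), r(q ⊠ p ⊠ k, r(k, k, p), k ⊞ p)), r(r(p ⊞ k, (p ⊞ q) ⊞ q, q ⊞ k), p ⊠ p ⊠ k ⊠ k ⊠ q ⊠ q ⊠ q, r(k ⊞ k, r(p, q, k), k ⊠ k ⊠ q)), p ⊞ q ⊞ r(r(q, p, q), q ⊞ (k ⊞ p), q)) ⊠ p ⊠ q ⊠ k ⊠ (k ⊠ q) ⊞ k ⊠ (k ⊠ k)
  Flatten:  k ⊠ k ⊠ p ⊠ q ⊠ q ⊠ r(r(r(k ⊠ q ⊠ q ⊠ q, p ⊞ p ⊞ p ⊞ q, k ⊞ p), r(k ⊞ k ⊞ p, r(k, q, p), r(p, k, p)), r(k ⊠ p ⊠ q, r(k, k, p), k ⊞ p)), r(r(k ⊞ p, p ⊞ q ⊞ q, k ⊞ q), k ⊠ k ⊠ p ⊠ p ⊠ q ⊠ q ⊠ q, r(k ⊞ k, r(p, q, k), k ⊠ k ⊠ q)), p ⊞ q ⊞ r(r(q, p, q), k ⊞ p ⊞ q, q)) ⊞ k ⊠ k ⊠ k
  Sort arguments:  k ⊠ k ⊠ k ⊞ k ⊠ k ⊠ p ⊠ q ⊠ q ⊠ r(r(r(k ⊠ q ⊠ q ⊠ q, p ⊞ p ⊞ p ⊞ q, k ⊞ p), r(k ⊞ k ⊞ p, r(k, q, p), r(p, k, p)), r(k ⊠ p ⊠ q, r(k, k, p), k ⊞ p)), r(r(k ⊞ p, p ⊞ q ⊞ q, k ⊞ q), k ⊠ k ⊠ p ⊠ p ⊠ q ⊠ q ⊠ q, r(k ⊞ k, r(p, q, k), k ⊠ k ⊠ q)), p ⊞ q ⊞ r(r(q, p, q), k ⊞ p ⊞ q, q))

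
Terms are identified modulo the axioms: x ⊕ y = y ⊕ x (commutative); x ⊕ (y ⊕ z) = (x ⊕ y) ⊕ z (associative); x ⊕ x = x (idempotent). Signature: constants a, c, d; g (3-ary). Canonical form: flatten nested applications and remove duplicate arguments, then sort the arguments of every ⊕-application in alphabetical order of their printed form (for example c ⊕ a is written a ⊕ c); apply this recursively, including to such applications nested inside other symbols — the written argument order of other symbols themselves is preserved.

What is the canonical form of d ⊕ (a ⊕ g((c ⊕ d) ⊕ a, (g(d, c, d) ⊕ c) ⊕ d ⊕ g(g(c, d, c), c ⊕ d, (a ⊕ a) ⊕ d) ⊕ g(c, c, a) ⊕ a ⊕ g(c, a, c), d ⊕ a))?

Answer: a ⊕ d ⊕ g(a ⊕ c ⊕ d, a ⊕ c ⊕ d ⊕ g(c, a, c) ⊕ g(c, c, a) ⊕ g(d, c, d) ⊕ g(g(c, d, c), c ⊕ d, a ⊕ d), a ⊕ d)

Derivation:
Flatten:  d ⊕ a ⊕ g((c ⊕ d) ⊕ a, (g(d, c, d) ⊕ c) ⊕ d ⊕ g(g(c, d, c), c ⊕ d, (a ⊕ a) ⊕ d) ⊕ g(c, c, a) ⊕ a ⊕ g(c, a, c), d ⊕ a)
Canonicalize subterm:  g((c ⊕ d) ⊕ a, (g(d, c, d) ⊕ c) ⊕ d ⊕ g(g(c, d, c), c ⊕ d, (a ⊕ a) ⊕ d) ⊕ g(c, c, a) ⊕ a ⊕ g(c, a, c), d ⊕ a)  →  g(a ⊕ c ⊕ d, a ⊕ c ⊕ d ⊕ g(c, a, c) ⊕ g(c, c, a) ⊕ g(d, c, d) ⊕ g(g(c, d, c), c ⊕ d, a ⊕ d), a ⊕ d)
Order the arguments:  a ⊕ d ⊕ g(a ⊕ c ⊕ d, a ⊕ c ⊕ d ⊕ g(c, a, c) ⊕ g(c, c, a) ⊕ g(d, c, d) ⊕ g(g(c, d, c), c ⊕ d, a ⊕ d), a ⊕ d)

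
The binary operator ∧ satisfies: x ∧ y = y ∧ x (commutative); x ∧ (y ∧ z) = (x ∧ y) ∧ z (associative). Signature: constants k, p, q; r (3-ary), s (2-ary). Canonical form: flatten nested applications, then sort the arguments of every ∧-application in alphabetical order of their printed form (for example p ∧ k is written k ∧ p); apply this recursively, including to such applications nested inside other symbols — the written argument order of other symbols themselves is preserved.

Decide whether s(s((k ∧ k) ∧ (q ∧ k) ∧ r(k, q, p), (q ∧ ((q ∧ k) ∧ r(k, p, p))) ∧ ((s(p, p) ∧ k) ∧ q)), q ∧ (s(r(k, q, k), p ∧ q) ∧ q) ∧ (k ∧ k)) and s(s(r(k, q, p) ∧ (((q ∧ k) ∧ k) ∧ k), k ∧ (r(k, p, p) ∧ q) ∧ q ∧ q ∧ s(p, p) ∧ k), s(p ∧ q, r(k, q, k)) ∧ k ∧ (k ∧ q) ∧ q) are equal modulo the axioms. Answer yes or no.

Answer: no — s(s(k ∧ k ∧ k ∧ q ∧ r(k, q, p), k ∧ k ∧ q ∧ q ∧ q ∧ r(k, p, p) ∧ s(p, p)), k ∧ k ∧ q ∧ q ∧ s(r(k, q, k), p ∧ q)) vs s(s(k ∧ k ∧ k ∧ q ∧ r(k, q, p), k ∧ k ∧ q ∧ q ∧ q ∧ r(k, p, p) ∧ s(p, p)), k ∧ k ∧ q ∧ q ∧ s(p ∧ q, r(k, q, k)))

Derivation:
Left:  s(s((k ∧ k) ∧ (q ∧ k) ∧ r(k, q, p), (q ∧ ((q ∧ k) ∧ r(k, p, p))) ∧ ((s(p, p) ∧ k) ∧ q)), q ∧ (s(r(k, q, k), p ∧ q) ∧ q) ∧ (k ∧ k))
  Focus inside:  (q ∧ ((q ∧ k) ∧ r(k, p, p))) ∧ ((s(p, p) ∧ k) ∧ q)
  Un-nest:  q ∧ q ∧ k ∧ r(k, p, p) ∧ s(p, p) ∧ k ∧ q
  Sort arguments:  k ∧ k ∧ q ∧ q ∧ q ∧ r(k, p, p) ∧ s(p, p)
  Rebuild:  s(s(k ∧ k ∧ k ∧ q ∧ r(k, q, p), k ∧ k ∧ q ∧ q ∧ q ∧ r(k, p, p) ∧ s(p, p)), k ∧ k ∧ q ∧ q ∧ s(r(k, q, k), p ∧ q))
Right:  s(s(r(k, q, p) ∧ (((q ∧ k) ∧ k) ∧ k), k ∧ (r(k, p, p) ∧ q) ∧ q ∧ q ∧ s(p, p) ∧ k), s(p ∧ q, r(k, q, k)) ∧ k ∧ (k ∧ q) ∧ q)
  Focus inside:  s(p ∧ q, r(k, q, k)) ∧ k ∧ (k ∧ q) ∧ q
  Un-nest:  s(p ∧ q, r(k, q, k)) ∧ k ∧ k ∧ q ∧ q
  Sort arguments:  k ∧ k ∧ q ∧ q ∧ s(p ∧ q, r(k, q, k))
  Put back:  s(s(k ∧ k ∧ k ∧ q ∧ r(k, q, p), k ∧ k ∧ q ∧ q ∧ q ∧ r(k, p, p) ∧ s(p, p)), k ∧ k ∧ q ∧ q ∧ s(p ∧ q, r(k, q, k)))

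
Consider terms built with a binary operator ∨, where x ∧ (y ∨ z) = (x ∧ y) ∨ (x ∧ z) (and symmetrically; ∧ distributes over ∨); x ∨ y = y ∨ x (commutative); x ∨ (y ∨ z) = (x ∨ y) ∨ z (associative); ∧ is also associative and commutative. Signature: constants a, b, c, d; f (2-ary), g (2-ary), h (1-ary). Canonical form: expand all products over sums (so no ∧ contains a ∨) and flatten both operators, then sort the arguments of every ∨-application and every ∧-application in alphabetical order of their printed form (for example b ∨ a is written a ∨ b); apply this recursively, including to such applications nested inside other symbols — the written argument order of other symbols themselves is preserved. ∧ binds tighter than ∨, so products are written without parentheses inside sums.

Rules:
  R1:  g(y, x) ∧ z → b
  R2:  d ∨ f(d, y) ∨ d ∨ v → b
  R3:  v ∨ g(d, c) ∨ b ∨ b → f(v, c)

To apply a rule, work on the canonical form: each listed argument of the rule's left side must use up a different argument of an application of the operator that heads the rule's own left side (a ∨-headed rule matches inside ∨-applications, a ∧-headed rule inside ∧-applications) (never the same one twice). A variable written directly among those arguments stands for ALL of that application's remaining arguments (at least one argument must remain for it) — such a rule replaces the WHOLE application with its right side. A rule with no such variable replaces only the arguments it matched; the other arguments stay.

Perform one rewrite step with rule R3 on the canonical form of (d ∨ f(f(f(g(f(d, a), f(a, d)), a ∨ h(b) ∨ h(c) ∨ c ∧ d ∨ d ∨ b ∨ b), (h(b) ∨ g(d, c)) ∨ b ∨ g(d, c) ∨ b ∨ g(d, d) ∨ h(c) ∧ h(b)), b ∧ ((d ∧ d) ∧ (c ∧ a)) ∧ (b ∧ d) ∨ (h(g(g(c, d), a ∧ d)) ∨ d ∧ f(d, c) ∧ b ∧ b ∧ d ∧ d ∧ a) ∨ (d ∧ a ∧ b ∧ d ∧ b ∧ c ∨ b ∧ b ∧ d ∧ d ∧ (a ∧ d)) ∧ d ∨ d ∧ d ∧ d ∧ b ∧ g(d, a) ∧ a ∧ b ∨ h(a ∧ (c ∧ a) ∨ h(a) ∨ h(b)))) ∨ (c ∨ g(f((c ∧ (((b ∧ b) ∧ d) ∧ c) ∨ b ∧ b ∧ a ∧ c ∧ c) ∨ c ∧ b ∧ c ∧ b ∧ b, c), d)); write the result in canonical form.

Canonical form:  c ∨ d ∨ f(f(f(g(f(d, a), f(a, d)), a ∨ b ∨ b ∨ c ∧ d ∨ d ∨ h(b) ∨ h(c)), b ∨ b ∨ g(d, c) ∨ g(d, c) ∨ g(d, d) ∨ h(b) ∨ h(b) ∧ h(c)), a ∧ b ∧ b ∧ c ∧ d ∧ d ∧ d ∨ a ∧ b ∧ b ∧ c ∧ d ∧ d ∧ d ∨ a ∧ b ∧ b ∧ d ∧ d ∧ d ∧ d ∨ a ∧ b ∧ b ∧ d ∧ d ∧ d ∧ f(d, c) ∨ a ∧ b ∧ b ∧ d ∧ d ∧ d ∧ g(d, a) ∨ h(a ∧ a ∧ c ∨ h(a) ∨ h(b)) ∨ h(g(g(c, d), a ∧ d))) ∨ g(f(a ∧ b ∧ b ∧ c ∧ c ∨ b ∧ b ∧ b ∧ c ∧ c ∨ b ∧ b ∧ c ∧ c ∧ d, c), d)
Apply R3:  consuming b, b, g(d, c);  v := g(d, c) ∨ g(d, d) ∨ h(b) ∨ h(b) ∧ h(c)
The variable takes the whole remainder — replace the entire application.
Giving:  c ∨ d ∨ f(f(f(g(f(d, a), f(a, d)), a ∨ b ∨ b ∨ c ∧ d ∨ d ∨ h(b) ∨ h(c)), f(g(d, c) ∨ g(d, d) ∨ h(b) ∨ h(b) ∧ h(c), c)), a ∧ b ∧ b ∧ c ∧ d ∧ d ∧ d ∨ a ∧ b ∧ b ∧ c ∧ d ∧ d ∧ d ∨ a ∧ b ∧ b ∧ d ∧ d ∧ d ∧ d ∨ a ∧ b ∧ b ∧ d ∧ d ∧ d ∧ f(d, c) ∨ a ∧ b ∧ b ∧ d ∧ d ∧ d ∧ g(d, a) ∨ h(a ∧ a ∧ c ∨ h(a) ∨ h(b)) ∨ h(g(g(c, d), a ∧ d))) ∨ g(f(a ∧ b ∧ b ∧ c ∧ c ∨ b ∧ b ∧ b ∧ c ∧ c ∨ b ∧ b ∧ c ∧ c ∧ d, c), d)

Answer: c ∨ d ∨ f(f(f(g(f(d, a), f(a, d)), a ∨ b ∨ b ∨ c ∧ d ∨ d ∨ h(b) ∨ h(c)), f(g(d, c) ∨ g(d, d) ∨ h(b) ∨ h(b) ∧ h(c), c)), a ∧ b ∧ b ∧ c ∧ d ∧ d ∧ d ∨ a ∧ b ∧ b ∧ c ∧ d ∧ d ∧ d ∨ a ∧ b ∧ b ∧ d ∧ d ∧ d ∧ d ∨ a ∧ b ∧ b ∧ d ∧ d ∧ d ∧ f(d, c) ∨ a ∧ b ∧ b ∧ d ∧ d ∧ d ∧ g(d, a) ∨ h(a ∧ a ∧ c ∨ h(a) ∨ h(b)) ∨ h(g(g(c, d), a ∧ d))) ∨ g(f(a ∧ b ∧ b ∧ c ∧ c ∨ b ∧ b ∧ b ∧ c ∧ c ∨ b ∧ b ∧ c ∧ c ∧ d, c), d)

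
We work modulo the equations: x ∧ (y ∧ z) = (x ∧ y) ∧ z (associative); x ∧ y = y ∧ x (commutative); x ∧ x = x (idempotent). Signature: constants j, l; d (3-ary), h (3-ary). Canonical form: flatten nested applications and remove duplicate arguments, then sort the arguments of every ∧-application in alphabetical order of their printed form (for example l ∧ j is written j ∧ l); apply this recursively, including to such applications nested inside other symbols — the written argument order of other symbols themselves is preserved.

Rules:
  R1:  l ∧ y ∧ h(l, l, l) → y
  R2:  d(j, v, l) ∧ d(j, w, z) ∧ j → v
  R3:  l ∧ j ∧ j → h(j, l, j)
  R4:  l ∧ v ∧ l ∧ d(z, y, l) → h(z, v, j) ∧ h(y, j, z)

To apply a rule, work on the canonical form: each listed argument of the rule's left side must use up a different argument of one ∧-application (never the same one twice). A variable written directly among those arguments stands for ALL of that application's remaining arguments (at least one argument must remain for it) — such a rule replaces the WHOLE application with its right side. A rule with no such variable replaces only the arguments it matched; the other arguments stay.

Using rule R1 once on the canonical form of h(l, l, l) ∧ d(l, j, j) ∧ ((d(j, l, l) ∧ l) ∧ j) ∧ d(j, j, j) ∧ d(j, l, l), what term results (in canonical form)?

Answer: d(j, j, j) ∧ d(j, l, l) ∧ d(l, j, j) ∧ j

Derivation:
Canonical form:  d(j, j, j) ∧ d(j, l, l) ∧ d(l, j, j) ∧ h(l, l, l) ∧ j ∧ l
R1 matches:  uses h(l, l, l), l;  y := d(j, j, j) ∧ d(j, l, l) ∧ d(l, j, j) ∧ j
Every leftover argument binds to the variable; the entire application is replaced.
Result:  d(j, j, j) ∧ d(j, l, l) ∧ d(l, j, j) ∧ j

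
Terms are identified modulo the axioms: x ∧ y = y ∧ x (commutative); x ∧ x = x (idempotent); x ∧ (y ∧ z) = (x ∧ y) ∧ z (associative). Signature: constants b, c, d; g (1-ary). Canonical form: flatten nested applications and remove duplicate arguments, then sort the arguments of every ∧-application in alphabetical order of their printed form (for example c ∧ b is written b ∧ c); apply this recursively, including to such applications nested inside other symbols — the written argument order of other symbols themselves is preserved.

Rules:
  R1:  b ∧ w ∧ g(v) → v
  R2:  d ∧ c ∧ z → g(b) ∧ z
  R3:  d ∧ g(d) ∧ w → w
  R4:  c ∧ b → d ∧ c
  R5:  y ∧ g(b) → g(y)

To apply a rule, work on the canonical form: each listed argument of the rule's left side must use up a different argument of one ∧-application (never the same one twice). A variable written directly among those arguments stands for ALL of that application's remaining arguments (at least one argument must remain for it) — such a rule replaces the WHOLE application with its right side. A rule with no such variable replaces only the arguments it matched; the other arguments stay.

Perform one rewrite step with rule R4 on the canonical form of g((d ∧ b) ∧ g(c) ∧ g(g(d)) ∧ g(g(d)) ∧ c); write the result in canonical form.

Answer: g(c ∧ d ∧ g(c) ∧ g(g(d)))

Derivation:
Canonical form:  g(b ∧ c ∧ d ∧ g(c) ∧ g(g(d)))
Apply R4:  consuming b, c
Result:  g(c ∧ d ∧ g(c) ∧ g(g(d)))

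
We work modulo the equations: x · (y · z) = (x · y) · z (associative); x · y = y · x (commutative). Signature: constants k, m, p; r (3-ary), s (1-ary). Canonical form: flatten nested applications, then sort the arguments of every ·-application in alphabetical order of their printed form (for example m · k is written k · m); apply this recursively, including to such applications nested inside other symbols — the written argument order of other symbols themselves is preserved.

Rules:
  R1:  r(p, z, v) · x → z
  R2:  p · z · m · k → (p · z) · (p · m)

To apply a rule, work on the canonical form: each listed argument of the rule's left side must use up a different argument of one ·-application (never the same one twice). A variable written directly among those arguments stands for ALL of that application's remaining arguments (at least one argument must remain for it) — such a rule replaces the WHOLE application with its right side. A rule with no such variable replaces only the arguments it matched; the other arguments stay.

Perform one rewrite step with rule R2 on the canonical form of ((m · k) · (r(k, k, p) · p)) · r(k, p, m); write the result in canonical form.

Canonical form:  k · m · p · r(k, k, p) · r(k, p, m)
Apply R2:  consuming k, m, p;  z := r(k, k, p) · r(k, p, m)
The extension variable absorbs all remaining arguments, so the whole application is rewritten.
Giving:  m · p · p · r(k, k, p) · r(k, p, m)

Answer: m · p · p · r(k, k, p) · r(k, p, m)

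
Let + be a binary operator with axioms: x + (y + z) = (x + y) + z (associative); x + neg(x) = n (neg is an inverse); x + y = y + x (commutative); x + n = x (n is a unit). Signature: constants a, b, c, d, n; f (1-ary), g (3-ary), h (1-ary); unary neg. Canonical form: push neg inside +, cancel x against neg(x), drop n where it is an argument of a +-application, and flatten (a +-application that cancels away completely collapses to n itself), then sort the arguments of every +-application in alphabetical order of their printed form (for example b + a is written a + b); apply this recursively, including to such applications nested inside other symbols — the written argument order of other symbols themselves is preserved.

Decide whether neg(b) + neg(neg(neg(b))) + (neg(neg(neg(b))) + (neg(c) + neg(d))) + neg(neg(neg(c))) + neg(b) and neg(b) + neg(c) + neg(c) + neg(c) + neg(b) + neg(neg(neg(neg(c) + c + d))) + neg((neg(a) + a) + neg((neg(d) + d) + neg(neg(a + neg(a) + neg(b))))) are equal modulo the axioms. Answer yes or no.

Left:  neg(b) + neg(neg(neg(b))) + (neg(neg(neg(b))) + (neg(c) + neg(d))) + neg(neg(neg(c))) + neg(b)
  Push neg inside:  distribute neg over + and collapse double neg
  Collect:  neg(b) + neg(b) + neg(b) + neg(b) + neg(c) + neg(c) + neg(d)
Right:  neg(b) + neg(c) + neg(c) + neg(c) + neg(b) + neg(neg(neg(neg(c) + c + d))) + neg((neg(a) + a) + neg((neg(d) + d) + neg(neg(a + neg(a) + neg(b)))))
  Push neg inside:  distribute neg over + and collapse double neg
  Inverses cancel:  a cancels
  Collect terms:  neg(b) + neg(b) + neg(b) + neg(c) + neg(c) + neg(c) + neg(d)

Answer: no — neg(b) + neg(b) + neg(b) + neg(b) + neg(c) + neg(c) + neg(d) vs neg(b) + neg(b) + neg(b) + neg(c) + neg(c) + neg(c) + neg(d)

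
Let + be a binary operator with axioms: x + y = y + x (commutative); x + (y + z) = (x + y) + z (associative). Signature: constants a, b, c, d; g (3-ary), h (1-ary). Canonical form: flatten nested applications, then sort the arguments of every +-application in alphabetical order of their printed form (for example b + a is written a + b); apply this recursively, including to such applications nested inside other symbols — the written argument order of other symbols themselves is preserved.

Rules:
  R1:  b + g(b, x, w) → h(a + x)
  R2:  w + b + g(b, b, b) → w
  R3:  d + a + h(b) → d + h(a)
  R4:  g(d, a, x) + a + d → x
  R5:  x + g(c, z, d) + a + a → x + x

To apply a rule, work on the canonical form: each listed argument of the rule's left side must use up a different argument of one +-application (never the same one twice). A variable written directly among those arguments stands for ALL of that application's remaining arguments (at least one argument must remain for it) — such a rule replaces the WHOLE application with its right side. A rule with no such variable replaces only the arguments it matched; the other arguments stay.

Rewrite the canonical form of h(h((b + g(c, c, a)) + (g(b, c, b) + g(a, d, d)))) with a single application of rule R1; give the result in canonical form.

Canonical form:  h(h(b + g(a, d, d) + g(b, c, b) + g(c, c, a)))
Match R1:  consume b, g(b, c, b);  w := b, x := c
Result:  h(h(g(a, d, d) + g(c, c, a) + h(a + c)))

Answer: h(h(g(a, d, d) + g(c, c, a) + h(a + c)))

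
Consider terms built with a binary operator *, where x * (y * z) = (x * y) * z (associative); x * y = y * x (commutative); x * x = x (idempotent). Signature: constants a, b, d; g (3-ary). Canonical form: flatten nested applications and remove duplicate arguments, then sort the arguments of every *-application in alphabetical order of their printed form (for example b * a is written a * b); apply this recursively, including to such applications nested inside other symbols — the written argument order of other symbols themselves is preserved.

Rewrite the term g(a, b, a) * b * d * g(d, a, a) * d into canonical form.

Deduplicate:  drop duplicate d
Sort arguments:  b * d * g(a, b, a) * g(d, a, a)

Answer: b * d * g(a, b, a) * g(d, a, a)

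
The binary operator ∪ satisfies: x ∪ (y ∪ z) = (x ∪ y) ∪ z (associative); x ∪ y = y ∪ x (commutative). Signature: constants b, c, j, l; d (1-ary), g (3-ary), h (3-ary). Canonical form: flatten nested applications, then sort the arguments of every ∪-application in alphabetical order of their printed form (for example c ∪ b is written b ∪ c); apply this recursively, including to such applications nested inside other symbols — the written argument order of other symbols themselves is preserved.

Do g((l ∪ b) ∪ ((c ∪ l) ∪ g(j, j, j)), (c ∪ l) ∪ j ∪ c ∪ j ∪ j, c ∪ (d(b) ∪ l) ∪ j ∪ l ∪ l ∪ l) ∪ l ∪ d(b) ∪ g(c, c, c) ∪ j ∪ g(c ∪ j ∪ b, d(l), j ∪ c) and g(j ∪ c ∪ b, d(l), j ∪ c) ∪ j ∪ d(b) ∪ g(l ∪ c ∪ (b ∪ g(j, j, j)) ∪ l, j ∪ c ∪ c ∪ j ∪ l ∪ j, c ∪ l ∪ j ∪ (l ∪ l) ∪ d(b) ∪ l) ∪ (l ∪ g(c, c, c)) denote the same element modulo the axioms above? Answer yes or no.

Left:  g((l ∪ b) ∪ ((c ∪ l) ∪ g(j, j, j)), (c ∪ l) ∪ j ∪ c ∪ j ∪ j, c ∪ (d(b) ∪ l) ∪ j ∪ l ∪ l ∪ l) ∪ l ∪ d(b) ∪ g(c, c, c) ∪ j ∪ g(c ∪ j ∪ b, d(l), j ∪ c)
  Inside:  g((l ∪ b) ∪ ((c ∪ l) ∪ g(j, j, j)), (c ∪ l) ∪ j ∪ c ∪ j ∪ j, c ∪ (d(b) ∪ l) ∪ j ∪ l ∪ l ∪ l)  →  g(b ∪ c ∪ g(j, j, j) ∪ l ∪ l, c ∪ c ∪ j ∪ j ∪ j ∪ l, c ∪ d(b) ∪ j ∪ l ∪ l ∪ l ∪ l)
  Canonicalize subterm:  g(c ∪ j ∪ b, d(l), j ∪ c)  →  g(b ∪ c ∪ j, d(l), c ∪ j)
  Order the arguments:  d(b) ∪ g(b ∪ c ∪ g(j, j, j) ∪ l ∪ l, c ∪ c ∪ j ∪ j ∪ j ∪ l, c ∪ d(b) ∪ j ∪ l ∪ l ∪ l ∪ l) ∪ g(b ∪ c ∪ j, d(l), c ∪ j) ∪ g(c, c, c) ∪ j ∪ l
Right:  g(j ∪ c ∪ b, d(l), j ∪ c) ∪ j ∪ d(b) ∪ g(l ∪ c ∪ (b ∪ g(j, j, j)) ∪ l, j ∪ c ∪ c ∪ j ∪ l ∪ j, c ∪ l ∪ j ∪ (l ∪ l) ∪ d(b) ∪ l) ∪ (l ∪ g(c, c, c))
  Merge nested applications:  g(j ∪ c ∪ b, d(l), j ∪ c) ∪ j ∪ d(b) ∪ g(l ∪ c ∪ (b ∪ g(j, j, j)) ∪ l, j ∪ c ∪ c ∪ j ∪ l ∪ j, c ∪ l ∪ j ∪ (l ∪ l) ∪ d(b) ∪ l) ∪ l ∪ g(c, c, c)
  Inside:  g(j ∪ c ∪ b, d(l), j ∪ c)  →  g(b ∪ c ∪ j, d(l), c ∪ j)
  Inside:  g(l ∪ c ∪ (b ∪ g(j, j, j)) ∪ l, j ∪ c ∪ c ∪ j ∪ l ∪ j, c ∪ l ∪ j ∪ (l ∪ l) ∪ d(b) ∪ l)  →  g(b ∪ c ∪ g(j, j, j) ∪ l ∪ l, c ∪ c ∪ j ∪ j ∪ j ∪ l, c ∪ d(b) ∪ j ∪ l ∪ l ∪ l ∪ l)
  Sort:  d(b) ∪ g(b ∪ c ∪ g(j, j, j) ∪ l ∪ l, c ∪ c ∪ j ∪ j ∪ j ∪ l, c ∪ d(b) ∪ j ∪ l ∪ l ∪ l ∪ l) ∪ g(b ∪ c ∪ j, d(l), c ∪ j) ∪ g(c, c, c) ∪ j ∪ l

Answer: yes — both canonical forms are d(b) ∪ g(b ∪ c ∪ g(j, j, j) ∪ l ∪ l, c ∪ c ∪ j ∪ j ∪ j ∪ l, c ∪ d(b) ∪ j ∪ l ∪ l ∪ l ∪ l) ∪ g(b ∪ c ∪ j, d(l), c ∪ j) ∪ g(c, c, c) ∪ j ∪ l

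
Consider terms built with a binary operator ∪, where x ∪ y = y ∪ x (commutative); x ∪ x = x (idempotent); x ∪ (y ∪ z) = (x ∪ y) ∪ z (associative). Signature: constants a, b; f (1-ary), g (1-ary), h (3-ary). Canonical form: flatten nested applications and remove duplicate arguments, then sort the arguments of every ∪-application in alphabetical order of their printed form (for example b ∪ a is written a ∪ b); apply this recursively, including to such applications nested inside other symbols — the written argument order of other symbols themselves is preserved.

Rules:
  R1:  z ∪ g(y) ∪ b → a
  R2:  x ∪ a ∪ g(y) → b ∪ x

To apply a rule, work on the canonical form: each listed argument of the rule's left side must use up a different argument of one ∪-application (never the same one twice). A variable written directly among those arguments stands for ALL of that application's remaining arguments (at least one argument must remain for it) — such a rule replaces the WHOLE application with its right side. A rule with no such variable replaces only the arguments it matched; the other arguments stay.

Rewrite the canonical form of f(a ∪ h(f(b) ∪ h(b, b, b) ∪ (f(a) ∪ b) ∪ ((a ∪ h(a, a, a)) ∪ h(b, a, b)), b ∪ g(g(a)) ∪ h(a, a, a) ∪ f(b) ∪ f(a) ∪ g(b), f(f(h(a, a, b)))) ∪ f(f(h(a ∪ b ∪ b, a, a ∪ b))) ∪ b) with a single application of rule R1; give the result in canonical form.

Canonical form:  f(a ∪ b ∪ f(f(h(a ∪ b, a, a ∪ b))) ∪ h(a ∪ b ∪ f(a) ∪ f(b) ∪ h(a, a, a) ∪ h(b, a, b) ∪ h(b, b, b), b ∪ f(a) ∪ f(b) ∪ g(b) ∪ g(g(a)) ∪ h(a, a, a), f(f(h(a, a, b)))))
Apply R1:  consuming b, g(b);  y := b, z := f(a) ∪ f(b) ∪ g(g(a)) ∪ h(a, a, a)
The variable takes the whole remainder — replace the entire application.
Giving:  f(a ∪ b ∪ f(f(h(a ∪ b, a, a ∪ b))) ∪ h(a ∪ b ∪ f(a) ∪ f(b) ∪ h(a, a, a) ∪ h(b, a, b) ∪ h(b, b, b), a, f(f(h(a, a, b)))))

Answer: f(a ∪ b ∪ f(f(h(a ∪ b, a, a ∪ b))) ∪ h(a ∪ b ∪ f(a) ∪ f(b) ∪ h(a, a, a) ∪ h(b, a, b) ∪ h(b, b, b), a, f(f(h(a, a, b)))))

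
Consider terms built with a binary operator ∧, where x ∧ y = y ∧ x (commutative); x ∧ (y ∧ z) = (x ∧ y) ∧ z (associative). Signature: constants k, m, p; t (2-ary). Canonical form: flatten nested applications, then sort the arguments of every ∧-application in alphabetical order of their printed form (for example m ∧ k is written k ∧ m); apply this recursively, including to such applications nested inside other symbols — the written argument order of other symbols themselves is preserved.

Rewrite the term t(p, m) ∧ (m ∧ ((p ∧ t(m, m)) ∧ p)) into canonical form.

Merge nested applications:  t(p, m) ∧ m ∧ p ∧ t(m, m) ∧ p
Sort:  m ∧ p ∧ p ∧ t(m, m) ∧ t(p, m)

Answer: m ∧ p ∧ p ∧ t(m, m) ∧ t(p, m)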